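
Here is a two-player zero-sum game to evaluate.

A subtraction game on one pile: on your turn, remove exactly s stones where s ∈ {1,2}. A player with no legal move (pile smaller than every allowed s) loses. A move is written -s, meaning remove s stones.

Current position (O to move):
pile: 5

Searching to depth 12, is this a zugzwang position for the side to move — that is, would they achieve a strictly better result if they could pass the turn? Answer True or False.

zugzwang(5, O) = False

ply 1, O at 5 | -1=-1→4; -2=+1→3*
ply 2, X at 3 | -1=-1→2*; -2=-1→1
ply 3, O at 2 | -1=-1→1; -2=+1→0*
ply 4: 0 is terminal -1 (X); from 5 depth 12
suppose O passes — search the same position with X to move:
pass> ply 1, X at 5 | -1=-1→4; -2=+1→3*
pass> ply 2, O at 3 | -1=-1→2*; -2=-1→1
pass> ply 3, X at 2 | -1=-1→1; -2=+1→0*
pass> ply 4: 0 is terminal -1 (O); from 5 depth 12
for O: play +1, pass -1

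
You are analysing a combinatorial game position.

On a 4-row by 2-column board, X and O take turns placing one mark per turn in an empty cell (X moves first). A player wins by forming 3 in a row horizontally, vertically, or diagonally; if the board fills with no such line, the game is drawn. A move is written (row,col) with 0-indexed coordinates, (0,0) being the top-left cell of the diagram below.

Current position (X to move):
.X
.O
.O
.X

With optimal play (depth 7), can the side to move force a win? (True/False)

X winning at [.X/.O/.O/.X]: False

[.X/.O/.O/.X] X move#1: (0,0):+0/XX/.O/.O/.X*, (1,0):+0/.X/XO/.O/.X, (2,0):+0/.X/.O/XO/.X, (3,0):+0/.X/.O/.O/XX
[XX/.O/.O/.X] O move#2: (1,0):+0/XX/OO/.O/.X*, (2,0):+0/XX/.O/OO/.X, (3,0):+0/XX/.O/.O/OX
[XX/OO/.O/.X] X move#3: (2,0):+0/XX/OO/XO/.X*, (3,0):+0/XX/OO/.O/XX
[XX/OO/XO/.X] O move#4: (3,0):+0/XX/OO/XO/OX*
[XX/OO/XO/OX] end (terminal +0, X#5); searched .X/.O/.O/.X to 7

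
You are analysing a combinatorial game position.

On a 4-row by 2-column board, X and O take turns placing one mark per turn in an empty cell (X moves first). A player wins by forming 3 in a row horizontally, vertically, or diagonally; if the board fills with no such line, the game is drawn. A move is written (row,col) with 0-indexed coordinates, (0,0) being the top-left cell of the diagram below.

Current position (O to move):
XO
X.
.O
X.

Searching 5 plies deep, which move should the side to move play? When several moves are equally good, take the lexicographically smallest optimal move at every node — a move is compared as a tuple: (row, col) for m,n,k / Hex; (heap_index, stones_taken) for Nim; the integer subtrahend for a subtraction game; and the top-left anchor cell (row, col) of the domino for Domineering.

p1 O@[XO/X./.O/X.]: (1,1)[XO/XO/.O/X.]+1* (2,0)[XO/X./OO/X.]+0 (3,1)[XO/X./.O/XO]-1
p2 X@[XO/XO/.O/X.] terminal -1; root [XO/X./.O/X.] d5

O's best at [XO/X./.O/X.]: (1,1)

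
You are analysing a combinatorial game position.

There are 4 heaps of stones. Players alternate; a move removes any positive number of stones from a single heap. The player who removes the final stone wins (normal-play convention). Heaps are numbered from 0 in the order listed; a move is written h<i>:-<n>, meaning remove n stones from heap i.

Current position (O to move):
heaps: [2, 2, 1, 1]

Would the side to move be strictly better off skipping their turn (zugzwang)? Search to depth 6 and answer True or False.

[(2,2,1,1)] O move#1: h0:-1:-1/(1,2,1,1)*, h0:-2:-1/(0,2,1,1), h1:-1:-1/(2,1,1,1), h1:-2:-1/(2,0,1,1), h2:-1:-1/(2,2,0,1), h3:-1:-1/(2,2,1,0)
[(1,2,1,1)] X move#2: h0:-1:-1/(0,2,1,1), h1:-1:+1/(1,1,1,1)*, h1:-2:-1/(1,0,1,1), h2:-1:-1/(1,2,0,1), h3:-1:-1/(1,2,1,0)
[(1,1,1,1)] O move#3: h0:-1:-1/(0,1,1,1)*, h1:-1:-1/(1,0,1,1), h2:-1:-1/(1,1,0,1), h3:-1:-1/(1,1,1,0)
[(0,1,1,1)] X move#4: h1:-1:+1/(0,0,1,1)*, h2:-1:+1/(0,1,0,1), h3:-1:+1/(0,1,1,0)
[(0,0,1,1)] O move#5: h2:-1:-1/(0,0,0,1)*, h3:-1:-1/(0,0,1,0)
[(0,0,0,1)] X move#6: h3:-1:+1/(0,0,0,0)*
[(0,0,0,0)] end (terminal -1, O#7); searched (2,2,1,1) to 6
suppose O passes — search the same position with X to move:
pass> [(2,2,1,1)] X move#1: h0:-1:-1/(1,2,1,1)*, h0:-2:-1/(0,2,1,1), h1:-1:-1/(2,1,1,1), h1:-2:-1/(2,0,1,1), h2:-1:-1/(2,2,0,1), h3:-1:-1/(2,2,1,0)
pass> [(1,2,1,1)] O move#2: h0:-1:-1/(0,2,1,1), h1:-1:+1/(1,1,1,1)*, h1:-2:-1/(1,0,1,1), h2:-1:-1/(1,2,0,1), h3:-1:-1/(1,2,1,0)
pass> [(1,1,1,1)] X move#3: h0:-1:-1/(0,1,1,1)*, h1:-1:-1/(1,0,1,1), h2:-1:-1/(1,1,0,1), h3:-1:-1/(1,1,1,0)
pass> [(0,1,1,1)] O move#4: h1:-1:+1/(0,0,1,1)*, h2:-1:+1/(0,1,0,1), h3:-1:+1/(0,1,1,0)
pass> [(0,0,1,1)] X move#5: h2:-1:-1/(0,0,0,1)*, h3:-1:-1/(0,0,1,0)
pass> [(0,0,0,1)] O move#6: h3:-1:+1/(0,0,0,0)*
pass> [(0,0,0,0)] end (terminal -1, X#7); searched (2,2,1,1) to 6
for O: play -1, pass +1

zugzwang((2,2,1,1), O) = True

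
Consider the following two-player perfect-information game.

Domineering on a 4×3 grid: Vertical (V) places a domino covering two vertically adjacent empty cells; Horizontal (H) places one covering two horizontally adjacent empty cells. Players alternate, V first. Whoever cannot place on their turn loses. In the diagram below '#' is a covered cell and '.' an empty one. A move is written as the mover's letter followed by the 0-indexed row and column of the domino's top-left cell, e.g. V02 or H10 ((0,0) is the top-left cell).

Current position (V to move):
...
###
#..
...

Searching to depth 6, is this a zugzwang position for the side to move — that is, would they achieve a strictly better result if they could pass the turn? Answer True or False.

ply 1, V at .../###/#../... | V21=+1→.../###/##./.#.*; V22=-1→.../###/#.#/..#
ply 2, H at .../###/##./.#. | H00=-1→##./###/##./.#.*; H01=-1→.##/###/##./.#.
ply 3, V at ##./###/##./.#. | V22=+1→##./###/###/.##*
ply 4: ##./###/###/.## is terminal -1 (H); from .../###/#../... depth 6
if V skipped the turn, H would face:
~ ply 1, H at .../###/#../... | H00=-1→##./###/#../...; H01=-1→.##/###/#../...; H21=+1→.../###/###/...*; H30=+1→.../###/#../##.; H31=+1→.../###/#../.##
~ ply 2: .../###/###/... is terminal -1 (V); from .../###/#../... depth 6
compare (V): move=+1 vs pass=-1

zugzwang(.../###/#../..., V) = False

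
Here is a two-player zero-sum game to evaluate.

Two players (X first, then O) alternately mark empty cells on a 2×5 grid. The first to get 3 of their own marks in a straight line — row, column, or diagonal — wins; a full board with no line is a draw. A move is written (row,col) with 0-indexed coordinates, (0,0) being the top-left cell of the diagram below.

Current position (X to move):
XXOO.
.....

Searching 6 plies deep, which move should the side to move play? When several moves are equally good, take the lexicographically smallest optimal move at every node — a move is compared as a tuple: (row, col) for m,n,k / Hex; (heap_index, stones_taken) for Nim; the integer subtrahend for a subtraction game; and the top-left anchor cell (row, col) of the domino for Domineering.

X's best at [XXOO./.....]: (0,4)

p1 X@[XXOO./.....]: (0,4)[XXOOX/.....]+0* (1,0)[XXOO./X....]-1 (1,1)[XXOO./.X...]-1 (1,2)[XXOO./..X..]-1 (1,3)[XXOO./...X.]-1 (1,4)[XXOO./....X]-1
p2 O@[XXOOX/.....]: (1,0)[XXOOX/O....]+0* (1,1)[XXOOX/.O...]+0 (1,2)[XXOOX/..O..]+0 (1,3)[XXOOX/...O.]+0 (1,4)[XXOOX/....O]+0
p3 X@[XXOOX/O....]: (1,1)[XXOOX/OX...]+0* (1,2)[XXOOX/O.X..]+0 (1,3)[XXOOX/O..X.]+0 (1,4)[XXOOX/O...X]+0
p4 O@[XXOOX/OX...]: (1,2)[XXOOX/OXO..]+0* (1,3)[XXOOX/OX.O.]+0 (1,4)[XXOOX/OX..O]+0
p5 X@[XXOOX/OXO..]: (1,3)[XXOOX/OXOX.]+0* (1,4)[XXOOX/OXO.X]+0
p6 O@[XXOOX/OXOX.]: (1,4)[XXOOX/OXOXO]+0*
p7 X@[XXOOX/OXOXO] terminal +0; root [XXOO./.....] d6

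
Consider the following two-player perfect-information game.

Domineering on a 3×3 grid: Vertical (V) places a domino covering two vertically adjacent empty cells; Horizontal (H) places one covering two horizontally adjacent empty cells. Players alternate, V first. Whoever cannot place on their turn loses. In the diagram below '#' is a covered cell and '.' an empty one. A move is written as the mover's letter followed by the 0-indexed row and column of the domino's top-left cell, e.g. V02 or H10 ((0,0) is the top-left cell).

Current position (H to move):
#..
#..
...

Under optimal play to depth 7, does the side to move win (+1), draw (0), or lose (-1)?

p1 H@[#../#../...]: H01[###/#../...]-1 H11[#../###/...]+1* H20[#../#../##.]-1 H21[#../#../.##]-1
p2 V@[#../###/...] terminal -1; root [#../#../...] d7

value(#../#../..., H) = +1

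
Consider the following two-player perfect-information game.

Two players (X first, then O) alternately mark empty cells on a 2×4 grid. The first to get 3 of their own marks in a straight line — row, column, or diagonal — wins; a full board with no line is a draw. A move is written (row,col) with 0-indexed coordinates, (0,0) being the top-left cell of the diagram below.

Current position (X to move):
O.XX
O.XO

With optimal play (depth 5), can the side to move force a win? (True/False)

p1 X@[O.XX/O.XO]: (0,1)[OXXX/O.XO]+1* (1,1)[O.XX/OXXO]+0
p2 O@[OXXX/O.XO] terminal -1; root [O.XX/O.XO] d5

X winning at [O.XX/O.XO]: True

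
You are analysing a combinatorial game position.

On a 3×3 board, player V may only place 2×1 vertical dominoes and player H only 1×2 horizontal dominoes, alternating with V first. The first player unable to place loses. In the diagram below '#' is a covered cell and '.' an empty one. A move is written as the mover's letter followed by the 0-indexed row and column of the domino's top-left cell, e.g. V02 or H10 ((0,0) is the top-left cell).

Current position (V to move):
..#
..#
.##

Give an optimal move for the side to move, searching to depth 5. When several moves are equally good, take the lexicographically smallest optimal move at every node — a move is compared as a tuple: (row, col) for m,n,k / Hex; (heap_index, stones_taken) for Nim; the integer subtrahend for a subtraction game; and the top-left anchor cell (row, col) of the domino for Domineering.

V's best at [..#/..#/.##]: V00

p1 V@[..#/..#/.##]: V00[#.#/#.#/.##]+1* V01[.##/.##/.##]+1 V10[..#/#.#/###]-1
p2 H@[#.#/#.#/.##] terminal -1; root [..#/..#/.##] d5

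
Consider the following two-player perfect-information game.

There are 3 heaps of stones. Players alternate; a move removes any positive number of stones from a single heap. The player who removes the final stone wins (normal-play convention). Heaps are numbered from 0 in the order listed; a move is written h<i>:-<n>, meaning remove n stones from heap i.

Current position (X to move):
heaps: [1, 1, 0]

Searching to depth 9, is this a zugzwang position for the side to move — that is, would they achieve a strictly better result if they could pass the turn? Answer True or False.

p1 X@[(1,1,0)]: h0:-1[(0,1,0)]-1* h1:-1[(1,0,0)]-1
p2 O@[(0,1,0)]: h1:-1[(0,0,0)]+1*
p3 X@[(0,0,0)] terminal -1; root [(1,1,0)] d9
if X skipped the turn, O would face:
~ p1 O@[(1,1,0)]: h0:-1[(0,1,0)]-1* h1:-1[(1,0,0)]-1
~ p2 X@[(0,1,0)]: h1:-1[(0,0,0)]+1*
~ p3 O@[(0,0,0)] terminal -1; root [(1,1,0)] d9
compare (X): move=-1 vs pass=+1

zugzwang((1,1,0), X) = True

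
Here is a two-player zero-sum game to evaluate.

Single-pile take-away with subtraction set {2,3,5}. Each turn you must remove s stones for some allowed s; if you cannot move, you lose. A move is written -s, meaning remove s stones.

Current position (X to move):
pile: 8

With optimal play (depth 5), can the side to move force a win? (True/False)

[8] X move#1: -2:-1/6*, -3:-1/5, -5:-1/3
[6] O move#2: -2:-1/4, -3:-1/3, -5:+1/1*
[1] end (terminal -1, X#3); searched 8 to 5

X winning at [8]: False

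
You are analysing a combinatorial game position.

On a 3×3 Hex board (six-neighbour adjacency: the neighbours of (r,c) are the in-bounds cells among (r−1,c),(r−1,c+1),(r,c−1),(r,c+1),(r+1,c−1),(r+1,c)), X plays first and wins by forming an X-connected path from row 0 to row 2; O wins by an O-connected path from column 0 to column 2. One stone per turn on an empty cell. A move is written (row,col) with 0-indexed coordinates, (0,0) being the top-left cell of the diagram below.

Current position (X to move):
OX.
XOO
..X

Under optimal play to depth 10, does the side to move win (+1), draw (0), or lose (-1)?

[OX./XOO/..X] X move#1: (0,2):-1/OXX/XOO/..X, (2,0):+1/OX./XOO/X.X*, (2,1):-1/OX./XOO/.XX
[OX./XOO/X.X] end (terminal -1, O#2); searched OX./XOO/..X to 10

value(OX./XOO/..X, X) = +1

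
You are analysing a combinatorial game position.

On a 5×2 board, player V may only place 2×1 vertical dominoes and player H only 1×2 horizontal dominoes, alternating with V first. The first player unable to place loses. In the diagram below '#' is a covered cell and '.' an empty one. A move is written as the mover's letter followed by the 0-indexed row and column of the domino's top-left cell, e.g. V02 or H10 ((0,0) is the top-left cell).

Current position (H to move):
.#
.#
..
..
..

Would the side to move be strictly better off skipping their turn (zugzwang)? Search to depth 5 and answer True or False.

zugzwang(.#/.#/../../.., H) = False

p1 H@[.#/.#/../../..]: H20[.#/.#/##/../..]-1 H30[.#/.#/../##/..]+1* H40[.#/.#/../../##]-1
p2 V@[.#/.#/../##/..]: V00[##/##/../##/..]-1* V10[.#/##/#./##/..]-1
p3 H@[##/##/../##/..]: H20[##/##/##/##/..]+1* H40[##/##/../##/##]+1
p4 V@[##/##/##/##/..] terminal -1; root [.#/.#/../../..] d5
if H skipped the turn, V would face:
~ p1 V@[.#/.#/../../..]: V00[##/##/../../..]-1 V10[.#/##/#./../..]-1 V20[.#/.#/#./#./..]+1* V21[.#/.#/.#/.#/..]+1 V30[.#/.#/../#./#.]+1 V31[.#/.#/../.#/.#]+1
~ p2 H@[.#/.#/#./#./..]: H40[.#/.#/#./#./##]-1*
~ p3 V@[.#/.#/#./#./##]: V00[##/##/#./#./##]+1* V21[.#/.#/##/##/##]+1
~ p4 H@[##/##/#./#./##] terminal -1; root [.#/.#/../../..] d5
compare (H): move=+1 vs pass=-1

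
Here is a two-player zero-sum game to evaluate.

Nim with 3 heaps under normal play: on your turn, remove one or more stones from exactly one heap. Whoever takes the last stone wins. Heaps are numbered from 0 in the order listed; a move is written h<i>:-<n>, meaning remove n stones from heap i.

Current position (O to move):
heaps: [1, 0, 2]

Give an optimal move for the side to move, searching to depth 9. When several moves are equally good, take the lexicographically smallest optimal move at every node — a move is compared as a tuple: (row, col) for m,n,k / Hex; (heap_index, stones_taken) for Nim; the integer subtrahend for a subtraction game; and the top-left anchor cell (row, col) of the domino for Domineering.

p1 O@[(1,0,2)]: h0:-1[(0,0,2)]-1 h2:-1[(1,0,1)]+1* h2:-2[(1,0,0)]-1
p2 X@[(1,0,1)]: h0:-1[(0,0,1)]-1* h2:-1[(1,0,0)]-1
p3 O@[(0,0,1)]: h2:-1[(0,0,0)]+1*
p4 X@[(0,0,0)] terminal -1; root [(1,0,2)] d9

O's best at [(1,0,2)]: h2:-1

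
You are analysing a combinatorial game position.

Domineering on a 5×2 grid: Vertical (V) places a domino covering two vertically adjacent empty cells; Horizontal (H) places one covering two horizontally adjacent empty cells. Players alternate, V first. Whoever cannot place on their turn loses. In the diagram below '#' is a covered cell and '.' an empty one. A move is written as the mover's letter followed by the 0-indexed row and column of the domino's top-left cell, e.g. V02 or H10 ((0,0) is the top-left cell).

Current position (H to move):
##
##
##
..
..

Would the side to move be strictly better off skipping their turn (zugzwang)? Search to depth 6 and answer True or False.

p1 H@[##/##/##/../..]: H30[##/##/##/##/..]+1* H40[##/##/##/../##]+1
p2 V@[##/##/##/##/..] terminal -1; root [##/##/##/../..] d6
if H skipped the turn, V would face:
~ p1 V@[##/##/##/../..]: V30[##/##/##/#./#.]+1* V31[##/##/##/.#/.#]+1
~ p2 H@[##/##/##/#./#.] terminal -1; root [##/##/##/../..] d6
compare (H): move=+1 vs pass=-1

zugzwang(##/##/##/../.., H) = False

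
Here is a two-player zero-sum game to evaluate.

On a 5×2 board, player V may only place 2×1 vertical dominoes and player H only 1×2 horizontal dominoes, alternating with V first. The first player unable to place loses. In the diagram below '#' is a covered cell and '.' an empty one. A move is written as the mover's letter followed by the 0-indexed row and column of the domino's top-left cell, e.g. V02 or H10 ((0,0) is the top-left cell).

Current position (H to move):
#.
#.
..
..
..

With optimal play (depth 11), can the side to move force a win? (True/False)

H winning at [#./#./../../..]: True

p1 H@[#./#./../../..]: H20[#./#./##/../..]-1 H30[#./#./../##/..]+1* H40[#./#./../../##]-1
p2 V@[#./#./../##/..]: V01[##/##/../##/..]-1* V11[#./##/.#/##/..]-1
p3 H@[##/##/../##/..]: H20[##/##/##/##/..]+1* H40[##/##/../##/##]+1
p4 V@[##/##/##/##/..] terminal -1; root [#./#./../../..] d11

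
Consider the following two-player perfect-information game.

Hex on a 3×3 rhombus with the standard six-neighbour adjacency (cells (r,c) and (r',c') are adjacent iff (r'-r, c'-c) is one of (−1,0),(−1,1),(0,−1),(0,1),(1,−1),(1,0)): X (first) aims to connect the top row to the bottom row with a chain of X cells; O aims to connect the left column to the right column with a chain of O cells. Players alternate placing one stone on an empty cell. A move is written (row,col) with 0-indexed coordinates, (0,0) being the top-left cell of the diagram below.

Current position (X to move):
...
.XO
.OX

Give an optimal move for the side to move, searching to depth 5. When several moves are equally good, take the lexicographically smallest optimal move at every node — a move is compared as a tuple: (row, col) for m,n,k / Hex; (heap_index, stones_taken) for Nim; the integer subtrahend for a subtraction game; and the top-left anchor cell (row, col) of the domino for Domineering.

p1 X@[.../.XO/.OX]: (0,0)[X../.XO/.OX]-1 (0,1)[.X./.XO/.OX]-1 (0,2)[..X/.XO/.OX]-1 (1,0)[.../XXO/.OX]-1 (2,0)[.../.XO/XOX]+1*
p2 O@[.../.XO/XOX]: (0,0)[O../.XO/XOX]-1* (0,1)[.O./.XO/XOX]-1 (0,2)[..O/.XO/XOX]-1 (1,0)[.../OXO/XOX]-1
p3 X@[O../.XO/XOX]: (0,1)[OX./.XO/XOX]+1* (0,2)[O.X/.XO/XOX]+1 (1,0)[O../XXO/XOX]+1
p4 O@[OX./.XO/XOX] terminal -1; root [.../.XO/.OX] d5

X's best at [.../.XO/.OX]: (2,0)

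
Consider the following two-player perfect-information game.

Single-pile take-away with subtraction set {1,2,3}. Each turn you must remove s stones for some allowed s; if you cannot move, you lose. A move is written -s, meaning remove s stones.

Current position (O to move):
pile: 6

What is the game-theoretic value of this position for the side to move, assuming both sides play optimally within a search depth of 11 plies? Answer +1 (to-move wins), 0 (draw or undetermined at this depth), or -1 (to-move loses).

ply 1, O at 6 | -1=-1→5; -2=+1→4*; -3=-1→3
ply 2, X at 4 | -1=-1→3*; -2=-1→2; -3=-1→1
ply 3, O at 3 | -1=-1→2; -2=-1→1; -3=+1→0*
ply 4: 0 is terminal -1 (X); from 6 depth 11

value(6, O) = +1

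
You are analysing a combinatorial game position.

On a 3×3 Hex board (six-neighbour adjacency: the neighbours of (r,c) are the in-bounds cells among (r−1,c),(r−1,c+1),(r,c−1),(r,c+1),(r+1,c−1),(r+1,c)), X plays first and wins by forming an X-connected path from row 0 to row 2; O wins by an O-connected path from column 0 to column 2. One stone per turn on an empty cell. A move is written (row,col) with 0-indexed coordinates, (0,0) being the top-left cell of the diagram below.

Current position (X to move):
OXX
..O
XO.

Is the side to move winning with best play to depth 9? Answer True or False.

ply 1, X at OXX/..O/XO. | (1,0)=+1→OXX/X.O/XO.*; (1,1)=+1→OXX/.XO/XO.; (2,2)=+1→OXX/..O/XOX
ply 2: OXX/X.O/XO. is terminal -1 (O); from OXX/..O/XO. depth 9

X winning at [OXX/..O/XO.]: True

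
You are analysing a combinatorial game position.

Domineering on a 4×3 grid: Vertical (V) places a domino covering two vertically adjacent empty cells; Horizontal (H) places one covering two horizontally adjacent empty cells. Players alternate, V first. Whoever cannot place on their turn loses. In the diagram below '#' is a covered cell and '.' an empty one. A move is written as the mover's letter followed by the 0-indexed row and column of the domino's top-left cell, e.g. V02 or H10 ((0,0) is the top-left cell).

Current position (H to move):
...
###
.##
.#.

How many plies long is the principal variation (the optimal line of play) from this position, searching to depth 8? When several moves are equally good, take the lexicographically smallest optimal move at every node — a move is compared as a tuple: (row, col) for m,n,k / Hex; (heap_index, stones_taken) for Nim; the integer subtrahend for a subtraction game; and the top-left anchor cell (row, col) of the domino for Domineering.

[.../###/.##/.#.] H move#1: H00:-1/##./###/.##/.#.*, H01:-1/.##/###/.##/.#.
[##./###/.##/.#.] V move#2: V20:+1/##./###/###/##.*
[##./###/###/##.] end (terminal -1, H#3); searched .../###/.##/.#. to 8

PV length from [.../###/.##/.#.]: 2 plies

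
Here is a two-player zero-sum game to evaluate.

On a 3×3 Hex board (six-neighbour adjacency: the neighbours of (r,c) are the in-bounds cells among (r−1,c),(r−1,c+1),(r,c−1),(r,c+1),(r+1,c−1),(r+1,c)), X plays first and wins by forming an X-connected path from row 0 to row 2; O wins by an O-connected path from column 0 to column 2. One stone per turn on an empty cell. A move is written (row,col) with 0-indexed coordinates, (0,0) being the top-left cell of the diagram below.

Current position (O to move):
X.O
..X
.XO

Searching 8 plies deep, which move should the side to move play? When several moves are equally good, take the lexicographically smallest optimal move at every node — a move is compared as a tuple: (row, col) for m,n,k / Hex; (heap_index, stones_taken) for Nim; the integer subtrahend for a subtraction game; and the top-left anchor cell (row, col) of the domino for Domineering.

[X.O/..X/.XO] O move#1: (0,1):-1/XOO/..X/.XO, (1,0):+1/X.O/O.X/.XO*, (1,1):+1/X.O/.OX/.XO, (2,0):-1/X.O/..X/OXO
[X.O/O.X/.XO] X move#2: (0,1):-1/XXO/O.X/.XO*, (1,1):-1/X.O/OXX/.XO, (2,0):-1/X.O/O.X/XXO
[XXO/O.X/.XO] O move#3: (1,1):+1/XXO/OOX/.XO*, (2,0):-1/XXO/O.X/OXO
[XXO/OOX/.XO] end (terminal -1, X#4); searched X.O/..X/.XO to 8

O's best at [X.O/..X/.XO]: (1,0)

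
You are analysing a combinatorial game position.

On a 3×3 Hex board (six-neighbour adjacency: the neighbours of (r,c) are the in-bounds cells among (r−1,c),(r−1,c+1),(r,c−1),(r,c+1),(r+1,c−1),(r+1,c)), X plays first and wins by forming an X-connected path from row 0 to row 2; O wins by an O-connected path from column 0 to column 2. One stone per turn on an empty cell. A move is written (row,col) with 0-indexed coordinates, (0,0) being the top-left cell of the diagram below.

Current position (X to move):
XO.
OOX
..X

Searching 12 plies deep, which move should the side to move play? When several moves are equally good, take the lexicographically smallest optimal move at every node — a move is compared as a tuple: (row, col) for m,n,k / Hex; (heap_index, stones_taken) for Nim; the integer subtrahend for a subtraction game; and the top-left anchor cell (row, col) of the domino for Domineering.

ply 1, X at XO./OOX/..X | (0,2)=+1→XOX/OOX/..X*; (2,0)=-1→XO./OOX/X.X; (2,1)=-1→XO./OOX/.XX
ply 2: XOX/OOX/..X is terminal -1 (O); from XO./OOX/..X depth 12

X's best at [XO./OOX/..X]: (0,2)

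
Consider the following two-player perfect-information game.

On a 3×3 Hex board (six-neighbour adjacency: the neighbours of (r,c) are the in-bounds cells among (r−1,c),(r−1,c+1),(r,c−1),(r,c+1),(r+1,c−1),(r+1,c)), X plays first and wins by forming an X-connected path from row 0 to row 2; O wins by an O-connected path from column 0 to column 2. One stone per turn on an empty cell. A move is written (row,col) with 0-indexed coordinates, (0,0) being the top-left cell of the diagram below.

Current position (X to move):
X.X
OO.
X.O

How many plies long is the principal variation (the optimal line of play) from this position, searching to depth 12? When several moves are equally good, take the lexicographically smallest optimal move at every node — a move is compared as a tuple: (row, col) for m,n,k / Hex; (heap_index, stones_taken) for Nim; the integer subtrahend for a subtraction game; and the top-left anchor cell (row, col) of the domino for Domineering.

p1 X@[X.X/OO./X.O]: (0,1)[XXX/OO./X.O]-1* (1,2)[X.X/OOX/X.O]-1 (2,1)[X.X/OO./XXO]-1
p2 O@[XXX/OO./X.O]: (1,2)[XXX/OOO/X.O]+1* (2,1)[XXX/OO./XOO]+1
p3 X@[XXX/OOO/X.O] terminal -1; root [X.X/OO./X.O] d12

PV length from [X.X/OO./X.O]: 2 plies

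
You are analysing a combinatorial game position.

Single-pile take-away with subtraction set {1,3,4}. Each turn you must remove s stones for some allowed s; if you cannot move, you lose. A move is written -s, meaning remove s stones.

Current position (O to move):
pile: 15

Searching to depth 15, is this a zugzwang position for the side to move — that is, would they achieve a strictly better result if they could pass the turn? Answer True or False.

p1 O@[15]: -1[14]+1* -3[12]-1 -4[11]-1
p2 X@[14]: -1[13]-1* -3[11]-1 -4[10]-1
p3 O@[13]: -1[12]-1 -3[10]-1 -4[9]+1*
p4 X@[9]: -1[8]-1* -3[6]-1 -4[5]-1
p5 O@[8]: -1[7]+1* -3[5]-1 -4[4]-1
p6 X@[7]: -1[6]-1* -3[4]-1 -4[3]-1
p7 O@[6]: -1[5]-1 -3[3]-1 -4[2]+1*
p8 X@[2]: -1[1]-1*
p9 O@[1]: -1[0]+1*
p10 X@[0] terminal -1; root [15] d15
if O skipped the turn, X would face:
~ p1 X@[15]: -1[14]+1* -3[12]-1 -4[11]-1
~ p2 O@[14]: -1[13]-1* -3[11]-1 -4[10]-1
~ p3 X@[13]: -1[12]-1 -3[10]-1 -4[9]+1*
~ p4 O@[9]: -1[8]-1* -3[6]-1 -4[5]-1
~ p5 X@[8]: -1[7]+1* -3[5]-1 -4[4]-1
~ p6 O@[7]: -1[6]-1* -3[4]-1 -4[3]-1
~ p7 X@[6]: -1[5]-1 -3[3]-1 -4[2]+1*
~ p8 O@[2]: -1[1]-1*
~ p9 X@[1]: -1[0]+1*
~ p10 O@[0] terminal -1; root [15] d15
compare (O): move=+1 vs pass=-1

zugzwang(15, O) = False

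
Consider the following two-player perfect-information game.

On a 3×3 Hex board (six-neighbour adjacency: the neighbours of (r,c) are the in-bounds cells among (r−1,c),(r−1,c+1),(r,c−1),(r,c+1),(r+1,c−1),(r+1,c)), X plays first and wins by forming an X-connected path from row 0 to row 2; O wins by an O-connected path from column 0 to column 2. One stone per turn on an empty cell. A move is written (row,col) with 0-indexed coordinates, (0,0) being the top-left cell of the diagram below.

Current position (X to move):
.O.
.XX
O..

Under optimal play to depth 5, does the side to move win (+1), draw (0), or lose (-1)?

value(.O./.XX/O.., X) = +1

ply 1, X at .O./.XX/O.. | (0,0)=+1→XO./.XX/O..*; (0,2)=+1→.OX/.XX/O..; (1,0)=+1→.O./XXX/O..; (2,1)=-1→.O./.XX/OX.; (2,2)=-1→.O./.XX/O.X
ply 2, O at XO./.XX/O.. | (0,2)=-1→XOO/.XX/O..*; (1,0)=-1→XO./OXX/O..; (2,1)=-1→XO./.XX/OO.; (2,2)=-1→XO./.XX/O.O
ply 3, X at XOO/.XX/O.. | (1,0)=+1→XOO/XXX/O..*; (2,1)=-1→XOO/.XX/OX.; (2,2)=-1→XOO/.XX/O.X
ply 4, O at XOO/XXX/O.. | (2,1)=-1→XOO/XXX/OO.*; (2,2)=-1→XOO/XXX/O.O
ply 5, X at XOO/XXX/OO. | (2,2)=+1→XOO/XXX/OOX*
ply 6: XOO/XXX/OOX is terminal -1 (O); from .O./.XX/O.. depth 5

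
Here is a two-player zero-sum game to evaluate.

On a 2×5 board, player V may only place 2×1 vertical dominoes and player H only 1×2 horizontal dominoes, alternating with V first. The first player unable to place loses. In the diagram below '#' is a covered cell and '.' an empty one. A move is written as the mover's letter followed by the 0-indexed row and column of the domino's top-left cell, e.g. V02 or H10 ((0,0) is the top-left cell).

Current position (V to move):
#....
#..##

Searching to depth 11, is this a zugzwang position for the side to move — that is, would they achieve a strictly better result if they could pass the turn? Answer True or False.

ply 1, V at #..../#..## | V01=-1→##.../##.##; V02=+1→#.#../#.###*
ply 2, H at #.#../#.### | H03=-1→#.###/#.###*
ply 3, V at #.###/#.### | V01=+1→#####/#####*
ply 4: #####/##### is terminal -1 (H); from #..../#..## depth 11
if V skipped the turn, H would face:
~ ply 1, H at #..../#..## | H01=+1→###../#..##*; H02=-1→#.##./#..##; H03=-1→#..##/#..##; H11=+1→#..../#####
~ ply 2: ###../#..## is terminal -1 (V); from #..../#..## depth 11
compare (V): move=+1 vs pass=-1

zugzwang(#..../#..##, V) = False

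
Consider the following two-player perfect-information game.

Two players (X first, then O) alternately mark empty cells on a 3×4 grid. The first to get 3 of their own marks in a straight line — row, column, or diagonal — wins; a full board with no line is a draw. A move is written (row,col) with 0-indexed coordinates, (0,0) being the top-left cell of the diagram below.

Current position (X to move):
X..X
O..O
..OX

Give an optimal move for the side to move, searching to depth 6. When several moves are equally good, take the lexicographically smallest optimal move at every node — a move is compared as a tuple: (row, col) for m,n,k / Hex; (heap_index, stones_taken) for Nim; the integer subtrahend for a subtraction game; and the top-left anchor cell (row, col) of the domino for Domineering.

X's best at [X..X/O..O/..OX]: (0,1)

ply 1, X at X..X/O..O/..OX | (0,1)=+1→XX.X/O..O/..OX*; (0,2)=+0→X.XX/O..O/..OX; (1,1)=+0→X..X/OX.O/..OX; (1,2)=+1→X..X/O.XO/..OX; (2,0)=-1→X..X/O..O/X.OX; (2,1)=-1→X..X/O..O/.XOX
ply 2, O at XX.X/O..O/..OX | (0,2)=-1→XXOX/O..O/..OX*; (1,1)=-1→XX.X/OO.O/..OX; (1,2)=-1→XX.X/O.OO/..OX; (2,0)=-1→XX.X/O..O/O.OX; (2,1)=-1→XX.X/O..O/.OOX
ply 3, X at XXOX/O..O/..OX | (1,1)=-1→XXOX/OX.O/..OX; (1,2)=+1→XXOX/O.XO/..OX*; (2,0)=-1→XXOX/O..O/X.OX; (2,1)=-1→XXOX/O..O/.XOX
ply 4: XXOX/O.XO/..OX is terminal -1 (O); from X..X/O..O/..OX depth 6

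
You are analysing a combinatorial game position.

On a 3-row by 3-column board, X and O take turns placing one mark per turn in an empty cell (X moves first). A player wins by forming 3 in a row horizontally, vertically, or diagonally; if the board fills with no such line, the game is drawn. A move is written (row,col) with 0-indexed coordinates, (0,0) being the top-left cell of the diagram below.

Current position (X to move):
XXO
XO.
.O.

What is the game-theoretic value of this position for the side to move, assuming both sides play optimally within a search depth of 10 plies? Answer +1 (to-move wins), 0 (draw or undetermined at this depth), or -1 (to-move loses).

p1 X@[XXO/XO./.O.]: (1,2)[XXO/XOX/.O.]-1 (2,0)[XXO/XO./XO.]+1* (2,2)[XXO/XO./.OX]-1
p2 O@[XXO/XO./XO.] terminal -1; root [XXO/XO./.O.] d10

value(XXO/XO./.O., X) = +1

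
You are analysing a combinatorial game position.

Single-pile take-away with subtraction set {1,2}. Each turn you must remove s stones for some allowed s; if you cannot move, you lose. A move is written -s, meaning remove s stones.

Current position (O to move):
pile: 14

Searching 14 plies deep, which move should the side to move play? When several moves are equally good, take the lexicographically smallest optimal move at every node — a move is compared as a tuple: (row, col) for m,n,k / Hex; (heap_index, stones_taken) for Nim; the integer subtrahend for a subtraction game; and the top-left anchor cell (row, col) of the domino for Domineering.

p1 O@[14]: -1[13]-1 -2[12]+1*
p2 X@[12]: -1[11]-1* -2[10]-1
p3 O@[11]: -1[10]-1 -2[9]+1*
p4 X@[9]: -1[8]-1* -2[7]-1
p5 O@[8]: -1[7]-1 -2[6]+1*
p6 X@[6]: -1[5]-1* -2[4]-1
p7 O@[5]: -1[4]-1 -2[3]+1*
p8 X@[3]: -1[2]-1* -2[1]-1
p9 O@[2]: -1[1]-1 -2[0]+1*
p10 X@[0] terminal -1; root [14] d14

O's best at [14]: -2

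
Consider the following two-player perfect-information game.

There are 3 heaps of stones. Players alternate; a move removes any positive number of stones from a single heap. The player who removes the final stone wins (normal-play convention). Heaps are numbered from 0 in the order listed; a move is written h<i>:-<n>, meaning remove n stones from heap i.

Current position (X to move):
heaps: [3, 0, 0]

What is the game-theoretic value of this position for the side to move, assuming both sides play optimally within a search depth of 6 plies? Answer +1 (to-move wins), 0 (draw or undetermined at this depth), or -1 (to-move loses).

[(3,0,0)] X move#1: h0:-1:-1/(2,0,0), h0:-2:-1/(1,0,0), h0:-3:+1/(0,0,0)*
[(0,0,0)] end (terminal -1, O#2); searched (3,0,0) to 6

value((3,0,0), X) = +1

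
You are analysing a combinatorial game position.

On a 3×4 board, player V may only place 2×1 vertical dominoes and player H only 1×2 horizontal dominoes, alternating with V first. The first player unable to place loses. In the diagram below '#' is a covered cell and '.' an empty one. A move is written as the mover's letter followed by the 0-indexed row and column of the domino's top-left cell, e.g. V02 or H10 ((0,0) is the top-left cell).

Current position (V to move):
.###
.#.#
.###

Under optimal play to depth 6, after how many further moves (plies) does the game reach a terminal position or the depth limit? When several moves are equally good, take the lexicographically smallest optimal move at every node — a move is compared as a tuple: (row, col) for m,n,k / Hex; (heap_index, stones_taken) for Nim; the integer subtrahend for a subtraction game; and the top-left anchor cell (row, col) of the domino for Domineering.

PV length from [.###/.#.#/.###]: 1 ply

p1 V@[.###/.#.#/.###]: V00[####/##.#/.###]+1* V10[.###/##.#/####]+1
p2 H@[####/##.#/.###] terminal -1; root [.###/.#.#/.###] d6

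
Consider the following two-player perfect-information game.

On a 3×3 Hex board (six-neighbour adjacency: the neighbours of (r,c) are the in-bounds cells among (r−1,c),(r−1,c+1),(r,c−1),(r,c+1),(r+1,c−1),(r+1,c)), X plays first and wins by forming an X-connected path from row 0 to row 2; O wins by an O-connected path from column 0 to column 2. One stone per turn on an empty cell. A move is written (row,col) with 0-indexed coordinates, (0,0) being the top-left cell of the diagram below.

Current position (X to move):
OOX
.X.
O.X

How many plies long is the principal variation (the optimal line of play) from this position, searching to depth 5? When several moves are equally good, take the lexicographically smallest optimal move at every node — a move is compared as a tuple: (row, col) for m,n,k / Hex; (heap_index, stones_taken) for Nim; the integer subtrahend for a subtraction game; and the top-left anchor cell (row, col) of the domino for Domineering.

PV length from [OOX/.X./O.X]: 3 plies

p1 X@[OOX/.X./O.X]: (1,0)[OOX/XX./O.X]+1* (1,2)[OOX/.XX/O.X]+1 (2,1)[OOX/.X./OXX]+1
p2 O@[OOX/XX./O.X]: (1,2)[OOX/XXO/O.X]-1* (2,1)[OOX/XX./OOX]-1
p3 X@[OOX/XXO/O.X]: (2,1)[OOX/XXO/OXX]+1*
p4 O@[OOX/XXO/OXX] terminal -1; root [OOX/.X./O.X] d5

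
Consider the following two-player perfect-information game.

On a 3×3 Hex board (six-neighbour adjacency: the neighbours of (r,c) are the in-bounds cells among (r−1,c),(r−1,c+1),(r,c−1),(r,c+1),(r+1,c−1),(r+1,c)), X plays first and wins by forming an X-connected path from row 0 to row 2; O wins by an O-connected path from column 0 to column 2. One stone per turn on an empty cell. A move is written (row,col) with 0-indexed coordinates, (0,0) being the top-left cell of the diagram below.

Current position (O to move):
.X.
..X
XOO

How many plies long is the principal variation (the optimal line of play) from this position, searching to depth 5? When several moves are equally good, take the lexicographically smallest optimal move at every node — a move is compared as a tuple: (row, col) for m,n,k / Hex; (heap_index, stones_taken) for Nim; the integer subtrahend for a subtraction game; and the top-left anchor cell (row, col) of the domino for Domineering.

[.X./..X/XOO] O move#1: (0,0):-1/OX./..X/XOO*, (0,2):-1/.XO/..X/XOO, (1,0):-1/.X./O.X/XOO, (1,1):-1/.X./.OX/XOO
[OX./..X/XOO] X move#2: (0,2):+1/OXX/..X/XOO*, (1,0):+1/OX./X.X/XOO, (1,1):+1/OX./.XX/XOO
[OXX/..X/XOO] O move#3: (1,0):-1/OXX/O.X/XOO*, (1,1):-1/OXX/.OX/XOO
[OXX/O.X/XOO] X move#4: (1,1):+1/OXX/OXX/XOO*
[OXX/OXX/XOO] end (terminal -1, O#5); searched .X./..X/XOO to 5

PV length from [.X./..X/XOO]: 4 plies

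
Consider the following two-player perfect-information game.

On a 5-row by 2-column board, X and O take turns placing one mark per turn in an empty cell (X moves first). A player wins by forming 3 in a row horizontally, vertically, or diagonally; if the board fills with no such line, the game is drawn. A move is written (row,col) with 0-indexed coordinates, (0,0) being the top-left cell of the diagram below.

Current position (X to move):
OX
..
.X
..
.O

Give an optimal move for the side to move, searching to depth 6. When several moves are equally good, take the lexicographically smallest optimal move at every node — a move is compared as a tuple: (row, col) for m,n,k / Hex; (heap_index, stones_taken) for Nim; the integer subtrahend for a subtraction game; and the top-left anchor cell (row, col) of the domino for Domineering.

X's best at [OX/../.X/../.O]: (1,1)

ply 1, X at OX/../.X/../.O | (1,0)=+0→OX/X./.X/../.O; (1,1)=+1→OX/.X/.X/../.O*; (2,0)=+1→OX/../XX/../.O; (3,0)=+1→OX/../.X/X./.O; (3,1)=+0→OX/../.X/.X/.O; (4,0)=+0→OX/../.X/../XO
ply 2: OX/.X/.X/../.O is terminal -1 (O); from OX/../.X/../.O depth 6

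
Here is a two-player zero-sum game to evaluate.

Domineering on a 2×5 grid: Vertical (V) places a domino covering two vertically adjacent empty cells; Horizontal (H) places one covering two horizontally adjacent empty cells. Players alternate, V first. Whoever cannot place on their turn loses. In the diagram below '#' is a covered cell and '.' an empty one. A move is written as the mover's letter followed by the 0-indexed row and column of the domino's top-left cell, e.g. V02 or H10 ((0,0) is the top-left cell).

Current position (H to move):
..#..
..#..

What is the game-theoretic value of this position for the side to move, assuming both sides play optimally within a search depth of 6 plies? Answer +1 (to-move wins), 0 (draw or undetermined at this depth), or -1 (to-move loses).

ply 1, H at ..#../..#.. | H00=-1→###../..#..*; H03=-1→..###/..#..; H10=-1→..#../###..; H13=-1→..#../..###
ply 2, V at ###../..#.. | V03=+1→####./..##.*; V04=+1→###.#/..#.#
ply 3, H at ####./..##. | H10=-1→####./####.*
ply 4, V at ####./####. | V04=+1→#####/#####*
ply 5: #####/##### is terminal -1 (H); from ..#../..#.. depth 6

value(..#../..#.., H) = -1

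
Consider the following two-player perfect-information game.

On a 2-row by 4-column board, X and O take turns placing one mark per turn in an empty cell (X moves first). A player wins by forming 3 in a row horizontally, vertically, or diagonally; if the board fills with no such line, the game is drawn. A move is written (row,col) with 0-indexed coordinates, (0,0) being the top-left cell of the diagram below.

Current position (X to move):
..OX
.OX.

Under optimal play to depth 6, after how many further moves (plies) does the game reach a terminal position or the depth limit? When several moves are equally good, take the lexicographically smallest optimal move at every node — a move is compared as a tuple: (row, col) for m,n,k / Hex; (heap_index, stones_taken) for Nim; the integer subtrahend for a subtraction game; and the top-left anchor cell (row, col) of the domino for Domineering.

PV length from [..OX/.OX.]: 4 plies

[..OX/.OX.] X move#1: (0,0):+0/X.OX/.OX.*, (0,1):+0/.XOX/.OX., (1,0):+0/..OX/XOX., (1,3):+0/..OX/.OXX
[X.OX/.OX.] O move#2: (0,1):+0/XOOX/.OX.*, (1,0):+0/X.OX/OOX., (1,3):+0/X.OX/.OXO
[XOOX/.OX.] X move#3: (1,0):+0/XOOX/XOX.*, (1,3):+0/XOOX/.OXX
[XOOX/XOX.] O move#4: (1,3):+0/XOOX/XOXO*
[XOOX/XOXO] end (terminal +0, X#5); searched ..OX/.OX. to 6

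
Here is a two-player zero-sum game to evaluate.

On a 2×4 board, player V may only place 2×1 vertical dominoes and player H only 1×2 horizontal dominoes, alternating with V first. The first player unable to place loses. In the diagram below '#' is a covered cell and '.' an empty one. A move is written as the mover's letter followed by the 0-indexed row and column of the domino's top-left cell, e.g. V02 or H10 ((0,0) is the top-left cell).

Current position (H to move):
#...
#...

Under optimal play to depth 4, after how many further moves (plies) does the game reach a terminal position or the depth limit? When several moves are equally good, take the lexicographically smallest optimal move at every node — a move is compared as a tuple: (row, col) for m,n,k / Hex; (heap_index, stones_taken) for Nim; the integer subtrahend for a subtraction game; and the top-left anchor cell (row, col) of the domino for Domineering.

PV length from [#.../#...]: 3 plies

p1 H@[#.../#...]: H01[###./#...]+1* H02[#.##/#...]+1 H11[#.../###.]+1 H12[#.../#.##]+1
p2 V@[###./#...]: V03[####/#..#]-1*
p3 H@[####/#..#]: H11[####/####]+1*
p4 V@[####/####] terminal -1; root [#.../#...] d4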